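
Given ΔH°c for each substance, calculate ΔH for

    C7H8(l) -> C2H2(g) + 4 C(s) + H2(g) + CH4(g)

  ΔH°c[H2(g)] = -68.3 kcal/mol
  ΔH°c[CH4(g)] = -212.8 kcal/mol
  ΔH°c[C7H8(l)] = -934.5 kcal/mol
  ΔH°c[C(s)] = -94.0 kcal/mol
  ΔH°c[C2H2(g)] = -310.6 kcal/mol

ΔH = 33.2 kcal/mol

With combustion enthalpies, reactants minus products:
= [1·(-934.5)] − [1·(-310.6) + 4·(-94.0) + 1·(-68.3) + 1·(-212.8)]
= 33.2 kcal/mol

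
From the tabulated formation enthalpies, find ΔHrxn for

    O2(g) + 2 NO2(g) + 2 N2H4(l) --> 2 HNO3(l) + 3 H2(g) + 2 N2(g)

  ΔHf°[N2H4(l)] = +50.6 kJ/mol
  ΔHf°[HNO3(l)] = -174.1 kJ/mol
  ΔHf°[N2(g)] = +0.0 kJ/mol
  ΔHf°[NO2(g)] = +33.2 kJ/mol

ΔHrxn = -515.8 kJ/mol

ΔH°rxn = Σ nΔHf°(products) − Σ nΔHf°(reactants).
Products: 2·(-174.1) + 3·(+0.0) + 2·(+0.0) = -348.2
Reactants: 1·(+0.0) + 2·(+33.2) + 2·(+50.6) = +167.6
ΔHrxn = (-348.2) − (+167.6) = -515.8 kJ/mol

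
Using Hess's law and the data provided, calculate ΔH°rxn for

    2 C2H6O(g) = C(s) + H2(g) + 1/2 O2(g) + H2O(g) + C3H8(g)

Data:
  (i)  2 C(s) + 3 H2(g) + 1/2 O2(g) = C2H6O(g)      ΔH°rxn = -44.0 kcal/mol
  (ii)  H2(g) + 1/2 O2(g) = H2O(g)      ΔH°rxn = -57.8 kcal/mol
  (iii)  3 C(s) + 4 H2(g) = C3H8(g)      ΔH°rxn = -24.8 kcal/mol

ΔH°rxn = 5.4 kcal/mol

(i) reversed and × 2: (-2)·(-44.0) = +88.0 kcal/mol
(ii) as written: -57.8 kcal/mol
(iii) as written: -24.8 kcal/mol
Combining the equations, ΔH°rxn = (+88.0) + (-57.8) + (-24.8) = 5.4 kcal/mol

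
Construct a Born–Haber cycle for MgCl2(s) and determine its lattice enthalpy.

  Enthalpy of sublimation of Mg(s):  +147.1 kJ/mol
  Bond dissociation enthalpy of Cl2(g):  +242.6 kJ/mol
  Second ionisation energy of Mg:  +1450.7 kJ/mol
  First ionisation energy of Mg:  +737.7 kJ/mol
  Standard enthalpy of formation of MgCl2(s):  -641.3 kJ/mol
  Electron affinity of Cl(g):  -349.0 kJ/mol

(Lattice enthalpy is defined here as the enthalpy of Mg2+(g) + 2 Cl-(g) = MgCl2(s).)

U = -2521.4 kJ/mol

ΔHf° = 1·ΔHsub + 1·(ΣIE) + 1·D(Cl2) + 2·EA + U
-641.3 = 1·(+147.1) + 1·(+2188.4) + 1·(+242.6) + 2·(-349.0) + U
U = -641.3 − (+1880.1) = -2521.4 kJ/mol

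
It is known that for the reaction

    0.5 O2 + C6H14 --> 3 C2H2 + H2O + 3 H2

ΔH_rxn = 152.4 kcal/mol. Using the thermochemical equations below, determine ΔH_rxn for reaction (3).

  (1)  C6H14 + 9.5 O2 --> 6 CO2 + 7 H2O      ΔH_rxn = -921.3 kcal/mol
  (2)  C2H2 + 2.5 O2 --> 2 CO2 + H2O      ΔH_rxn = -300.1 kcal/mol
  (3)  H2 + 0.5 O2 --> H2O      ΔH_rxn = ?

ΔH_rxn = -57.8 kcal/mol

(1) as written: -921.3 kcal/mol
(2) reversed and × 3: (-3)·(-300.1) = +900.3 kcal/mol
(3) reversed and × 3: contributes −3·x
+152.4 = (-921.3) + (+900.3) − 3·x
x = (+152.4 − (-21.0)) / (-3) = -57.8 kcal/mol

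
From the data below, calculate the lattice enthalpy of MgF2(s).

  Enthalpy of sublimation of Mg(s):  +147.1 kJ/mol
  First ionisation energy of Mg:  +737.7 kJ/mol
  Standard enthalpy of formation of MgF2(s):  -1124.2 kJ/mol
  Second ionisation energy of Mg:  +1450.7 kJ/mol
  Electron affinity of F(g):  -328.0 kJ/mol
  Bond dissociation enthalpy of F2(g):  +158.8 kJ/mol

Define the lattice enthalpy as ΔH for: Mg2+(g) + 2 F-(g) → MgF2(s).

U = -2962.5 kJ/mol

ΔHf° = 1·ΔHsub + 1·(ΣIE) + 1·D(F2) + 2·EA + U
-1124.2 = 1·(+147.1) + 1·(+2188.4) + 1·(+158.8) + 2·(-328.0) + U
U = -1124.2 − (+1838.3) = -2962.5 kJ/mol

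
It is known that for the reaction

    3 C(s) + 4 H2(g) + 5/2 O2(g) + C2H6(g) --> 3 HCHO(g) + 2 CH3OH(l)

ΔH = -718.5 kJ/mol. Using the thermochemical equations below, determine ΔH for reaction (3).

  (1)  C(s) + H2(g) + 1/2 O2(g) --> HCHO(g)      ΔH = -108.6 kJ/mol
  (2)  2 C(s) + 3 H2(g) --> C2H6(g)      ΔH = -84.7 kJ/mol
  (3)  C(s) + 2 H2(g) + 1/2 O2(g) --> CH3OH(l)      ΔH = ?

(1) × 3 (scale by 3 for the 3 HCHO(g)): (3)·(-108.6) = -325.8 kJ/mol
(2) reversed (reverse to put C2H6(g) on the reactant side): +84.7 kJ/mol
(3) × 2 (scale by 2 for the 2 CH3OH(l)): contributes 2·x
-718.5 = (-325.8) + (+84.7) + 2·x
x = (-718.5 − (-241.1)) / (2) = -238.7 kJ/mol

ΔH = -238.7 kJ/mol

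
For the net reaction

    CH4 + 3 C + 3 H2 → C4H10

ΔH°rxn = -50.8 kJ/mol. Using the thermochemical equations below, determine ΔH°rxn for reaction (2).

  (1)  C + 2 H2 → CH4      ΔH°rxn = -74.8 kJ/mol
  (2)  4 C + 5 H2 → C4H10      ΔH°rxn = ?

ΔH°rxn = -125.6 kJ/mol

(1) reversed: +74.8 kJ/mol
(2) as written: contributes x
-50.8 = (+74.8) + x
x = (-50.8 − (+74.8)) / (1) = -125.6 kJ/mol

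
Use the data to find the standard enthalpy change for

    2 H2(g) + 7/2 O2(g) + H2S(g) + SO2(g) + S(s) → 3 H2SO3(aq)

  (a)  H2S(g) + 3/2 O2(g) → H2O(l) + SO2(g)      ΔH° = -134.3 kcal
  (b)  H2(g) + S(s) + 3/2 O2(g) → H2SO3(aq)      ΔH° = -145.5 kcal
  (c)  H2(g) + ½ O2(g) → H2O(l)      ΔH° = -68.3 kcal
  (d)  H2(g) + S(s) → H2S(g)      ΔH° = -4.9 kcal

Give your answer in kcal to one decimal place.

ΔH° = -360.7 kcal

(a) reversed: +134.3 kcal
(b) × 3: (3)·(-145.5) = -436.5 kcal
(c) as written: -68.3 kcal
(d) reversed and × 2: (-2)·(-4.9) = +9.8 kcal
By Hess's law, ΔH° = (+134.3) + (-436.5) + (-68.3) + (+9.8) = -360.7 kcal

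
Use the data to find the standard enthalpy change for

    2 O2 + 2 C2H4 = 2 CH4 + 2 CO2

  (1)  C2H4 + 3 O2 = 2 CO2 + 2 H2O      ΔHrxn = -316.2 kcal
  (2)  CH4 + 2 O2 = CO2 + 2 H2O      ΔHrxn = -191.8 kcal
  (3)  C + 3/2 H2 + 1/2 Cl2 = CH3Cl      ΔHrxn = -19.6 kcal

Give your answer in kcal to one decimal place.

(1) × 2: (2)·(-316.2) = -632.4 kcal
(2) reversed and × 2: (-2)·(-191.8) = +383.6 kcal
(3): not needed.
ΔHrxn = (-632.4) + (+383.6) = -248.8 kcal

ΔHrxn = -248.8 kcal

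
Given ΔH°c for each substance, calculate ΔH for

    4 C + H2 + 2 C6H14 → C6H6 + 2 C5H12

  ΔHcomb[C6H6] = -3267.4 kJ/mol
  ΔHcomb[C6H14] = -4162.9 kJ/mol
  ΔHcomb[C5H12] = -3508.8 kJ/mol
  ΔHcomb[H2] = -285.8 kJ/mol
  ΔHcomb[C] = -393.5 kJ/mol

Using ΔH = Σ nΔHc°(reactants) − Σ nΔHc°(products):
= [4·(-393.5) + 1·(-285.8) + 2·(-4162.9)] − [1·(-3267.4) + 2·(-3508.8)]
= 99.4 kJ/mol

ΔH = 99.4 kJ/mol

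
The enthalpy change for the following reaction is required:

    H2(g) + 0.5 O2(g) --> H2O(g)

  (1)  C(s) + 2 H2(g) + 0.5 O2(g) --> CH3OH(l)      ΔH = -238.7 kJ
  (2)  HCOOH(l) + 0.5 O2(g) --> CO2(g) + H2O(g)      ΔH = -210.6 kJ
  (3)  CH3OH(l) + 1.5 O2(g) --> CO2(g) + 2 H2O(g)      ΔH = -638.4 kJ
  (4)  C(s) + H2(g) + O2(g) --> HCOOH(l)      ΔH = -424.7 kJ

ΔH = -241.8 kJ

(1) as written: -238.7 kJ
(2) reversed: +210.6 kJ
(3) as written: -638.4 kJ
(4) reversed: +424.7 kJ
By Hess's law, ΔH = (-238.7) + (+210.6) + (-638.4) + (+424.7) = -241.8 kJ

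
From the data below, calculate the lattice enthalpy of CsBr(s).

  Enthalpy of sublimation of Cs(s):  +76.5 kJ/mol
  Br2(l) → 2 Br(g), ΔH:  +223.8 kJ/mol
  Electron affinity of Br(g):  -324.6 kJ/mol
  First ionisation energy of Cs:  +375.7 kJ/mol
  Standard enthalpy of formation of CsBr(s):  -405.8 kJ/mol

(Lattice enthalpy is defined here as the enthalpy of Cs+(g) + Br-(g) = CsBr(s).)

ΔHf° = 1·ΔHsub + 1·(ΣIE) + 1/2·D(Br2) + 1·EA + U
-405.8 = 1·(+76.5) + 1·(+375.7) + 1/2·(+223.8) + 1·(-324.6) + U
U = -405.8 − (+239.5) = -645.3 kJ/mol

U = -645.3 kJ/mol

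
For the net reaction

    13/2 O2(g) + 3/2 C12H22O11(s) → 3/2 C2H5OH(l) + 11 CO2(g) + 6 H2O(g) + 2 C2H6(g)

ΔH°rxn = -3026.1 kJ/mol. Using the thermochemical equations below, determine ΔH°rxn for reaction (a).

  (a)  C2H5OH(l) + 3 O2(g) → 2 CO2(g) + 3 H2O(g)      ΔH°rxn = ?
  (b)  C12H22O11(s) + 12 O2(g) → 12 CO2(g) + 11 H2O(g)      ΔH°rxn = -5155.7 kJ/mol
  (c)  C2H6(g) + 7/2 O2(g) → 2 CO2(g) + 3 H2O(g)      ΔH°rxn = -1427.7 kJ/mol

(a) reversed and × 3/2 (reverse to put C2H5OH(l) on the product side; scale by 3/2 for the 3/2 C2H5OH(l)): contributes −3/2·x
(b) × 3/2 (×3/2 to match 3/2 C12H22O11(s) in the target): (3/2)·(-5155.7) = -7733.55 kJ/mol
(c) reversed and × 2 (reverse to put C2H6(g) on the product side; ×2 to match 2 C2H6(g) in the target): (-2)·(-1427.7) = +2855.4 kJ/mol
-3026.1 = (-7733.55) + (+2855.4) − 3/2·x
x = (-3026.1 − (-4878.15)) / (-3/2) = -1234.7 kJ/mol

ΔH°rxn = -1234.7 kJ/mol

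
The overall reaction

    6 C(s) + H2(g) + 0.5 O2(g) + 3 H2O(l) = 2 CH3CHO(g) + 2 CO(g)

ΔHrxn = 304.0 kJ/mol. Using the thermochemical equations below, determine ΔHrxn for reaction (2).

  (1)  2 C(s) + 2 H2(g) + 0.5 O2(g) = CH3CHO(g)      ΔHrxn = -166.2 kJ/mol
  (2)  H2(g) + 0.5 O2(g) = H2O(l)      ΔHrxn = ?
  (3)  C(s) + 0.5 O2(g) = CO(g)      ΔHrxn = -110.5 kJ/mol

ΔHrxn = -285.8 kJ/mol

(1) × 2 (×2 to match 2 CH3CHO(g) in the target): (2)·(-166.2) = -332.4 kJ/mol
(2) reversed and × 3 (H2O(l) must end up as a reactant; scale by 3 for the 3 H2O(l)): contributes −3·x
(3) × 2 (×2 to match 2 CO(g) in the target): (2)·(-110.5) = -221.0 kJ/mol
+304.0 = (-332.4) + (-221.0) − 3·x
x = (+304.0 − (-553.4)) / (-3) = -285.8 kJ/mol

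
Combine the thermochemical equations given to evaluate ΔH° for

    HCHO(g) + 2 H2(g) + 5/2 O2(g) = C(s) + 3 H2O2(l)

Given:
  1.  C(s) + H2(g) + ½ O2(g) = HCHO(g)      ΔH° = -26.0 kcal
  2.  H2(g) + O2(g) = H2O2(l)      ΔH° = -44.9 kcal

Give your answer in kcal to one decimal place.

ΔH° = -108.7 kcal

eq. 1 reversed (reverse to put HCHO(g) on the reactant side): +26.0 kcal
eq. 2 × 3 (×3 to match 3 H2O2(l) in the target): (3)·(-44.9) = -134.7 kcal
Since enthalpy is a state function, ΔH° = (+26.0) + (-134.7) = -108.7 kcal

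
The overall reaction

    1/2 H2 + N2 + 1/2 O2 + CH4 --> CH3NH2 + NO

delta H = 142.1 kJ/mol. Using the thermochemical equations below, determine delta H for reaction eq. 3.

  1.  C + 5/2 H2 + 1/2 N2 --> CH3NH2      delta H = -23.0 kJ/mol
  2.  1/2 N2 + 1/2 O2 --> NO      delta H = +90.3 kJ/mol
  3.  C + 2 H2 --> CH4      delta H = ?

delta H = -74.8 kJ/mol

eq. 1 as written: -23.0 kJ/mol
eq. 2 as written: +90.3 kJ/mol
eq. 3 reversed: contributes −x
+142.1 = (-23.0) + (+90.3) − x
x = (+142.1 − (+67.3)) / (-1) = -74.8 kJ/mol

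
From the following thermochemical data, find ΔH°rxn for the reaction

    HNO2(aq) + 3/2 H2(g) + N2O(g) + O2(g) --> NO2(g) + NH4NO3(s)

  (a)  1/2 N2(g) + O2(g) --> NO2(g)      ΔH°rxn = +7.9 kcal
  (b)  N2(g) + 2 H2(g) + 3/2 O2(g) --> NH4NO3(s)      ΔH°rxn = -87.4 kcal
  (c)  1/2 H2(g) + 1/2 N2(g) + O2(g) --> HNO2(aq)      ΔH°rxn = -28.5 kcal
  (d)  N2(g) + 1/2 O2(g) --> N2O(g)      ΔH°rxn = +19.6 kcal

(a) as written: +7.9 kcal
(b) as written: -87.4 kcal
(c) reversed: +28.5 kcal
(d) reversed: -19.6 kcal
Combining the equations, ΔH°rxn = (1)·(+7.9) + (1)·(-87.4) + (-1)·(-28.5) + (-1)·(+19.6) = -70.6 kcal

ΔH°rxn = -70.6 kcal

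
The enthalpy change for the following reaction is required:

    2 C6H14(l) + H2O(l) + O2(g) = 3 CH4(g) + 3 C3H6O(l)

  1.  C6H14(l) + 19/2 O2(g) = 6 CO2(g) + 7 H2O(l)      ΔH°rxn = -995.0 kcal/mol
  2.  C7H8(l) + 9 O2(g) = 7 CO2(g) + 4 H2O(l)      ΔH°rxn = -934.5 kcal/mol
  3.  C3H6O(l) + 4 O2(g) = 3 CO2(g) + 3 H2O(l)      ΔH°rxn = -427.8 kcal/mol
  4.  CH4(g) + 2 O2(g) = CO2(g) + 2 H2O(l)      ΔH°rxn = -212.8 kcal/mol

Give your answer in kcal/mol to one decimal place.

ΔH°rxn = -68.2 kcal/mol

eq. 1 × 2: (2)·(-995.0) = -1990.0 kcal/mol
eq. 2: not needed.
eq. 3 reversed and × 3: (-3)·(-427.8) = +1283.4 kcal/mol
eq. 4 reversed and × 3: (-3)·(-212.8) = +638.4 kcal/mol
By Hess's law, ΔH°rxn = (2)·(-995.0) + (-3)·(-427.8) + (-3)·(-212.8) = -68.2 kcal/mol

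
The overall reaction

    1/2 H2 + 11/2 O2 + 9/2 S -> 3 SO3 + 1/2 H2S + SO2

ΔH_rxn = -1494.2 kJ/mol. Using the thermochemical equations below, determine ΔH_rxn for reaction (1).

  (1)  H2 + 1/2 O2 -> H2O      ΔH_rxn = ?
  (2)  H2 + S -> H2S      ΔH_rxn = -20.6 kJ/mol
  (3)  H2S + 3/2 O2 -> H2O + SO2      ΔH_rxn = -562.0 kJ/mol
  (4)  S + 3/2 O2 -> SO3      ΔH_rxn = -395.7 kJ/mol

ΔH_rxn = -285.8 kJ/mol

(1) reversed: contributes −x
(2) × 3/2: (3/2)·(-20.6) = -30.9 kJ/mol
(3) as written: -562.0 kJ/mol
(4) × 3: (3)·(-395.7) = -1187.1 kJ/mol
-1494.2 = (-30.9) + (-562.0) + (-1187.1) − x
x = (-1494.2 − (-1780.0)) / (-1) = -285.8 kJ/mol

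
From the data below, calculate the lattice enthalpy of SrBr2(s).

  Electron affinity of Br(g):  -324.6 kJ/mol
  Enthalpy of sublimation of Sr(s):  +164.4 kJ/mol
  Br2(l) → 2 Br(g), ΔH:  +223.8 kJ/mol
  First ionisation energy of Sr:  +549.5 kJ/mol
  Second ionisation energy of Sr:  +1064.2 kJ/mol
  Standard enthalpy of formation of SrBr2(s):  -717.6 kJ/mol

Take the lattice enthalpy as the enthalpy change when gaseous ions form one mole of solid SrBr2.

ΔHf° = 1·ΔHsub + 1·(ΣIE) + 1·D(Br2) + 2·EA + U
-717.6 = 1·(+164.4) + 1·(+1613.7) + 1·(+223.8) + 2·(-324.6) + U
U = -717.6 − (+1352.7) = -2070.3 kJ/mol

U = -2070.3 kJ/mol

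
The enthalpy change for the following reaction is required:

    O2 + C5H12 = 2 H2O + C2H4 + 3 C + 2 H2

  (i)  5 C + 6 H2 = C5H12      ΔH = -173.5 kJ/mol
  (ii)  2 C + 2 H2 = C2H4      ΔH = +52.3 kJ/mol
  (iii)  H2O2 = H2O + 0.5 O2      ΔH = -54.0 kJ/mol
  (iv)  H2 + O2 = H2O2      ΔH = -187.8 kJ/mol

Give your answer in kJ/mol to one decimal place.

(i) reversed: +173.5 kJ/mol
(ii) as written: +52.3 kJ/mol
(iii) × 2: (2)·(-54.0) = -108.0 kJ/mol
(iv) × 2: (2)·(-187.8) = -375.6 kJ/mol
Since enthalpy is a state function, ΔH = (+173.5) + (+52.3) + (-108.0) + (-375.6) = -257.8 kJ/mol

ΔH = -257.8 kJ/mol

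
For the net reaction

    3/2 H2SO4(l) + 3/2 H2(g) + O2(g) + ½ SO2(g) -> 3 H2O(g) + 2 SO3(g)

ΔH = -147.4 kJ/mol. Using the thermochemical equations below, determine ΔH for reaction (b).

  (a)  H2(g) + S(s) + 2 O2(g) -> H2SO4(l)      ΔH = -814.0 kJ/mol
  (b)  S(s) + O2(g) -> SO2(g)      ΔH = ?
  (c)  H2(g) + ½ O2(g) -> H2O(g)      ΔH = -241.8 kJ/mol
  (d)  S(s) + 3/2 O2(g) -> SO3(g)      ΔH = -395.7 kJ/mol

(a) reversed and × 3/2 (reverse to put H2SO4(l) on the reactant side; scale by 3/2 for the 3/2 H2SO4(l)): (-3/2)·(-814.0) = +1221.0 kJ/mol
(b) reversed and × 1/2 (reverse to put SO2(g) on the reactant side; ×1/2 to match 1/2 SO2(g) in the target): contributes −1/2·x
(c) × 3 (scale by 3 for the 3 H2O(g)): (3)·(-241.8) = -725.4 kJ/mol
(d) × 2 (scale by 2 for the 2 SO3(g)): (2)·(-395.7) = -791.4 kJ/mol
-147.4 = (+1221.0) + (-725.4) + (-791.4) − 1/2·x
x = (-147.4 − (-295.8)) / (-1/2) = -296.8 kJ/mol

ΔH = -296.8 kJ/mol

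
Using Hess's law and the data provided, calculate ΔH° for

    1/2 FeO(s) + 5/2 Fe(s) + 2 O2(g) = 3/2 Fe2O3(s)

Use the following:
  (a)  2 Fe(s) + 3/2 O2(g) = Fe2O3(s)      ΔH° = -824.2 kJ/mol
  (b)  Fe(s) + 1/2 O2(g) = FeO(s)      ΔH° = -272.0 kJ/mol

ΔH° = -1100.3 kJ/mol

(a) × 3/2 (×3/2 to match 3/2 Fe2O3(s) in the target): (3/2)·(-824.2) = -1236.3 kJ/mol
(b) reversed and × 1/2 (FeO(s) must end up as a reactant; ×1/2 to match 1/2 FeO(s) in the target): (-1/2)·(-272.0) = +136.0 kJ/mol
ΔH° = (3/2)·(-824.2) + (-1/2)·(-272.0) = -1100.3 kJ/mol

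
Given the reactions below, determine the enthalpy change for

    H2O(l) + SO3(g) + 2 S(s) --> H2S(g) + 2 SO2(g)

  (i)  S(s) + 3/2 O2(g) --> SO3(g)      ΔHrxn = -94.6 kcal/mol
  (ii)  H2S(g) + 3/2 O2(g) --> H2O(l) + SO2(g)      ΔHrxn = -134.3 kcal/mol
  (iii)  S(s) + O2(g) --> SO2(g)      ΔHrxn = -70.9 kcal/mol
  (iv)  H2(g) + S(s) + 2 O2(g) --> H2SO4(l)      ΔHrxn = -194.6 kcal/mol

ΔHrxn = 16.2 kcal/mol

(i) reversed: +94.6 kcal/mol
(ii) reversed: +134.3 kcal/mol
(iii) × 3: (3)·(-70.9) = -212.7 kcal/mol
(iv): not needed.
ΔHrxn = (+94.6) + (+134.3) + (-212.7) = 16.2 kcal/mol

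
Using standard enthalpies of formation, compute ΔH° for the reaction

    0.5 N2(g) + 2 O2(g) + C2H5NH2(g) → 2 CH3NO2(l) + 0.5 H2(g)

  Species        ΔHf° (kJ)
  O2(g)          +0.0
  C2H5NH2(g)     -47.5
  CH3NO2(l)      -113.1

ΔH°rxn = Σ nΔHf°(products) − Σ nΔHf°(reactants).
Products: 2·(-113.1) + 1/2·(+0.0) = -226.2
Reactants: 1/2·(+0.0) + 2·(+0.0) + 1·(-47.5) = -47.5
ΔH° = (-226.2) − (-47.5) = -178.7 kJ

ΔH° = -178.7 kJ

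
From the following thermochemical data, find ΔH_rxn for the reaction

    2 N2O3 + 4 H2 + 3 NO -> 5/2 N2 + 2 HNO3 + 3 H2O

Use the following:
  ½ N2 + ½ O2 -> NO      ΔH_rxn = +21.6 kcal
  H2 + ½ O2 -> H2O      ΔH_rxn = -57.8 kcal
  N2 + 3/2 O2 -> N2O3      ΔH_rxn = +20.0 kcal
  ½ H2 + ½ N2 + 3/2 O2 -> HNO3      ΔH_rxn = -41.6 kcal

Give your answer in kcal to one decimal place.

ΔH_rxn = -361.4 kcal

equation 1 reversed and × 3: (-3)·(+21.6) = -64.8 kcal
equation 2 × 3: (3)·(-57.8) = -173.4 kcal
equation 3 reversed and × 2: (-2)·(+20.0) = -40.0 kcal
equation 4 × 2: (2)·(-41.6) = -83.2 kcal
Combining the equations, ΔH_rxn = (-64.8) + (-173.4) + (-40.0) + (-83.2) = -361.4 kcal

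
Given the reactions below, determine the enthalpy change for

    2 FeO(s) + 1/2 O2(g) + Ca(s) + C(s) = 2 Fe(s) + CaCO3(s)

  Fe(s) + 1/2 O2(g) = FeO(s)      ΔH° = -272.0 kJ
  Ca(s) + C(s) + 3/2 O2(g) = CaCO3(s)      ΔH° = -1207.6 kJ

ΔH° = -663.6 kJ

equation 1 reversed and × 2 (reverse to put FeO(s) on the reactant side; scale by 2 for the 2 FeO(s)): (-2)·(-272.0) = +544.0 kJ
equation 2 as written (CaCO3(s) already on the product side): -1207.6 kJ
ΔH° = (+544.0) + (-1207.6) = -663.6 kJ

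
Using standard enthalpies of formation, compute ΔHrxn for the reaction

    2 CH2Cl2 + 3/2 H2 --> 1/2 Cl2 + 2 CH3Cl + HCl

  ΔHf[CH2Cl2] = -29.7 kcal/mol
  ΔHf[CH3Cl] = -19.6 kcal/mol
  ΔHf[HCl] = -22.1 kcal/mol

ΔHrxn = -1.9 kcal/mol

Products: 1/2·(+0.0) + 2·(-19.6) + 1·(-22.1) = -61.3
Reactants: 2·(-29.7) + 3/2·(+0.0) = -59.4
ΔHrxn = (-61.3) − (-59.4) = -1.9 kcal/mol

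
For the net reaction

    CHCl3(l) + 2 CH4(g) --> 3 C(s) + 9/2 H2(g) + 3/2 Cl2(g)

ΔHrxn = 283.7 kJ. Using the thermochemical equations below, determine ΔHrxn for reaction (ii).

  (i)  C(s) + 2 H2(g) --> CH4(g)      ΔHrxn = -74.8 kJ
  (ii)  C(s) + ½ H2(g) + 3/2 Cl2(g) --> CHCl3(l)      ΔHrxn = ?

(i) reversed and × 2: (-2)·(-74.8) = +149.6 kJ
(ii) reversed: contributes −x
+283.7 = (+149.6) − x
x = (+283.7 − (+149.6)) / (-1) = -134.1 kJ

ΔHrxn = -134.1 kJ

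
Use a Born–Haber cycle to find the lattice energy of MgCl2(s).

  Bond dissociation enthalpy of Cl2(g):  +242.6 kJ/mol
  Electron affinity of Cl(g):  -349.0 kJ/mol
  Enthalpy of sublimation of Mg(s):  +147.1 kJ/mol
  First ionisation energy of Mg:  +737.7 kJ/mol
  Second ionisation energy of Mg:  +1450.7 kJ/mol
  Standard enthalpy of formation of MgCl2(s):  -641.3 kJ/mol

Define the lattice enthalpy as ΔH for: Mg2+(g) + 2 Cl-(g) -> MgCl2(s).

ΔHf° = 1·ΔHsub + 1·(ΣIE) + 1·D(Cl2) + 2·EA + U
-641.3 = 1·(+147.1) + 1·(+2188.4) + 1·(+242.6) + 2·(-349.0) + U
U = -641.3 − (+1880.1) = -2521.4 kJ/mol

U = -2521.4 kJ/mol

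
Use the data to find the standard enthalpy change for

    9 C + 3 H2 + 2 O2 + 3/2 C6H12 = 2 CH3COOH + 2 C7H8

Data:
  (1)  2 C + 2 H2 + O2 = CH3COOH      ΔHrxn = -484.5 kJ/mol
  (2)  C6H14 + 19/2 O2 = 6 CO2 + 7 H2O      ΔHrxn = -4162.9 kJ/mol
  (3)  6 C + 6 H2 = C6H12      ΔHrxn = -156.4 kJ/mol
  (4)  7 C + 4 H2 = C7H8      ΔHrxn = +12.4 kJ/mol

ΔHrxn = -709.6 kJ/mol

(1) × 2: (2)·(-484.5) = -969.0 kJ/mol
(2): not needed.
(3) reversed and × 3/2: (-3/2)·(-156.4) = +234.6 kJ/mol
(4) × 2: (2)·(+12.4) = +24.8 kJ/mol
ΔHrxn = (-969.0) + (+234.6) + (+24.8) = -709.6 kJ/mol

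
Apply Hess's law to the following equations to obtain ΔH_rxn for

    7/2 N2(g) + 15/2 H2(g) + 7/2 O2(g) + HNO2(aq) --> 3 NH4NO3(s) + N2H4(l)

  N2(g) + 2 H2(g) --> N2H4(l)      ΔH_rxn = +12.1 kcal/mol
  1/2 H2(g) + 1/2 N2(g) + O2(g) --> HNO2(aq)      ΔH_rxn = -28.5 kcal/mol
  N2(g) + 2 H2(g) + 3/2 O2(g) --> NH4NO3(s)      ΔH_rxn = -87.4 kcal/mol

equation 1 as written: +12.1 kcal/mol
equation 2 reversed: +28.5 kcal/mol
equation 3 × 3: (3)·(-87.4) = -262.2 kcal/mol
ΔH_rxn = (1)·(+12.1) + (-1)·(-28.5) + (3)·(-87.4) = -221.6 kcal/mol

ΔH_rxn = -221.6 kcal/mol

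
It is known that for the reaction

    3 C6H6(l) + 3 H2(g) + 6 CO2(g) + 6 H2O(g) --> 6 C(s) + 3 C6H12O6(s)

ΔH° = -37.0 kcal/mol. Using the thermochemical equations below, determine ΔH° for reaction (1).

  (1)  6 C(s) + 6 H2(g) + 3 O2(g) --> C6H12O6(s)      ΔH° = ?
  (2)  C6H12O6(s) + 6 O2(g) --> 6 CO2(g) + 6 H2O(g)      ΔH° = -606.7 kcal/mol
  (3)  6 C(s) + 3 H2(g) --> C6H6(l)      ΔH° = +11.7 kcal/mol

ΔH° = -304.3 kcal/mol

(1) × 2: contributes 2·x
(2) reversed: +606.7 kcal/mol
(3) reversed and × 3: (-3)·(+11.7) = -35.1 kcal/mol
-37.0 = (+606.7) + (-35.1) + 2·x
x = (-37.0 − (+571.6)) / (2) = -304.3 kcal/mol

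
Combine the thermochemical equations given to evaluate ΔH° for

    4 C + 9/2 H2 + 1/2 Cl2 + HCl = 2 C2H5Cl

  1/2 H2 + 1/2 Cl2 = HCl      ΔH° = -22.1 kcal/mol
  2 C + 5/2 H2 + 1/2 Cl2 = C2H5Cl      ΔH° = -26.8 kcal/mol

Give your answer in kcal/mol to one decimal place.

equation 1 reversed (HCl must end up as a reactant): +22.1 kcal/mol
equation 2 × 2 (scale by 2 for the 2 C2H5Cl): (2)·(-26.8) = -53.6 kcal/mol
ΔH° = (-1)·(-22.1) + (2)·(-26.8) = -31.5 kcal/mol

ΔH° = -31.5 kcal/mol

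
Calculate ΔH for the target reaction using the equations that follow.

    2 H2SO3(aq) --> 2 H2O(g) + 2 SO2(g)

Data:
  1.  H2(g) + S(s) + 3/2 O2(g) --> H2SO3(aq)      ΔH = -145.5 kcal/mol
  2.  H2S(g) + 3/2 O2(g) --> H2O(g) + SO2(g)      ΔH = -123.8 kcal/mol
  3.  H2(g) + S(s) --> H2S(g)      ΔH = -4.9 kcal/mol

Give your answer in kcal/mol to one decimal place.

eq. 1 reversed and × 2 (H2SO3(aq) must end up as a reactant; scale by 2 for the 2 H2SO3(aq)): (-2)·(-145.5) = +291.0 kcal/mol
eq. 2 × 2 (×2 to match 2 H2O(g) in the target): (2)·(-123.8) = -247.6 kcal/mol
eq. 3 × 2: (2)·(-4.9) = -9.8 kcal/mol
ΔH = (+291.0) + (-247.6) + (-9.8) = 33.6 kcal/mol

ΔH = 33.6 kcal/mol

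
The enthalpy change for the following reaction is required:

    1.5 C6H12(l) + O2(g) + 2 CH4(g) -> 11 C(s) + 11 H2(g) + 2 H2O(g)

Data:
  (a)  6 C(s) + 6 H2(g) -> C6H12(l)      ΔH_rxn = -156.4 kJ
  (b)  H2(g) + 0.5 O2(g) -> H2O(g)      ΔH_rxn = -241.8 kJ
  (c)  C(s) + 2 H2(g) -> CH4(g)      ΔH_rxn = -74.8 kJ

(a) reversed and × 3/2 (C6H12(l) must end up as a reactant; scale by 3/2 for the 3/2 C6H12(l)): (-3/2)·(-156.4) = +234.6 kJ
(b) × 2 (scale by 2 for the 2 H2O(g)): (2)·(-241.8) = -483.6 kJ
(c) reversed and × 2 (CH4(g) must end up as a reactant; scale by 2 for the 2 CH4(g)): (-2)·(-74.8) = +149.6 kJ
Combining the equations, ΔH_rxn = (+234.6) + (-483.6) + (+149.6) = -99.4 kJ

ΔH_rxn = -99.4 kJ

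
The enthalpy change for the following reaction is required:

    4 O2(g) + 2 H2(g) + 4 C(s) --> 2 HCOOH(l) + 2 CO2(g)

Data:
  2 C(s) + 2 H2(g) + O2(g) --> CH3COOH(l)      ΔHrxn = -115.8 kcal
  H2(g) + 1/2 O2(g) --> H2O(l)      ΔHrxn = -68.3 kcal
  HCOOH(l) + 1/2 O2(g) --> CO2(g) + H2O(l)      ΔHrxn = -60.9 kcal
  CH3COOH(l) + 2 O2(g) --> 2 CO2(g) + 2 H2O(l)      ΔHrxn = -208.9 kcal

ΔHrxn = -391.0 kcal

equation 1 × 2 (scale by 2 for the 4 C(s)): (2)·(-115.8) = -231.6 kcal
equation 2 reversed and × 2: (-2)·(-68.3) = +136.6 kcal
equation 3 reversed and × 2 (reverse to put HCOOH(l) on the product side; scale by 2 for the 2 HCOOH(l)): (-2)·(-60.9) = +121.8 kcal
equation 4 × 2: (2)·(-208.9) = -417.8 kcal
ΔHrxn = (-231.6) + (+136.6) + (+121.8) + (-417.8) = -391.0 kcal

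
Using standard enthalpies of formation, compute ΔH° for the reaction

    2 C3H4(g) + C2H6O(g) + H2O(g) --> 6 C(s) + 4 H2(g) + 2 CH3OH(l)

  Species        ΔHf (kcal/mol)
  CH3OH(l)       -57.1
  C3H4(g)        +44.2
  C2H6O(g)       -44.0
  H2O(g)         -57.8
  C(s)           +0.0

ΔH° = -100.8 kcal/mol

Products: 6·(+0.0) + 4·(+0.0) + 2·(-57.1) = -114.2
Reactants: 2·(+44.2) + 1·(-44.0) + 1·(-57.8) = -13.4
ΔH° = (-114.2) − (-13.4) = -100.8 kcal/mol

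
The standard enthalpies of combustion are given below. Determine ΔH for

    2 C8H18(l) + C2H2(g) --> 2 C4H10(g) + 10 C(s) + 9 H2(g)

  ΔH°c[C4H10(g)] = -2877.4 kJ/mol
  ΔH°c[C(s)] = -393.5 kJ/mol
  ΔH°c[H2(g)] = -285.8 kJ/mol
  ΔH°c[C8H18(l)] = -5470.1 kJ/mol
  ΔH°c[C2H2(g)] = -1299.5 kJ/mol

ΔH = 22.3 kJ/mol

Using ΔH = Σ nΔHc°(reactants) − Σ nΔHc°(products):
= [2·(-5470.1) + 1·(-1299.5)] − [2·(-2877.4) + 10·(-393.5) + 9·(-285.8)]
= 22.3 kJ/mol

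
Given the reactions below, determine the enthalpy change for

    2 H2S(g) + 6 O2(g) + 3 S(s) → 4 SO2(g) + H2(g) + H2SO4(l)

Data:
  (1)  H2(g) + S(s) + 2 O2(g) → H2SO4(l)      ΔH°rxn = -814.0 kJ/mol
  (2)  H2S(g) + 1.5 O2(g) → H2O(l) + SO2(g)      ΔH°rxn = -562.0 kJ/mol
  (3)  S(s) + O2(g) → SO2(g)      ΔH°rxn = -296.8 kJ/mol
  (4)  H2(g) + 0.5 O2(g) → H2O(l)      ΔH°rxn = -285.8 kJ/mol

(1) as written: -814.0 kJ/mol
(2) × 2: (2)·(-562.0) = -1124.0 kJ/mol
(3) × 2: (2)·(-296.8) = -593.6 kJ/mol
(4) reversed and × 2: (-2)·(-285.8) = +571.6 kJ/mol
By Hess's law, ΔH°rxn = (1)·(-814.0) + (2)·(-562.0) + (2)·(-296.8) + (-2)·(-285.8) = -1960.0 kJ/mol

ΔH°rxn = -1960.0 kJ/mol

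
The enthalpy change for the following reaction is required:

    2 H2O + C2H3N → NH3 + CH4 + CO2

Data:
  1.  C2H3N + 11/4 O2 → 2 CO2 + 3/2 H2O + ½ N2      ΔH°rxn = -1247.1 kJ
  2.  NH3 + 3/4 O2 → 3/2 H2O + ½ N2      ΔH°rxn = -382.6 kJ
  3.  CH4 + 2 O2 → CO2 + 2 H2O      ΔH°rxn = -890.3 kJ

eq. 1 as written: -1247.1 kJ
eq. 2 reversed: +382.6 kJ
eq. 3 reversed: +890.3 kJ
Summing the manipulated equations, ΔH°rxn = (-1247.1) + (+382.6) + (+890.3) = 25.8 kJ

ΔH°rxn = 25.8 kJ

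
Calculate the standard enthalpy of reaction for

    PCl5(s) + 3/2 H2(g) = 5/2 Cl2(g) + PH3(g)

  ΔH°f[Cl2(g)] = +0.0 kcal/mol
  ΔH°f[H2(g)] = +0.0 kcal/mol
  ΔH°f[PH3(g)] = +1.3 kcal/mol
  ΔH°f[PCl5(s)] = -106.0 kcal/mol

Products: 5/2·(+0.0) + 1·(+1.3) = +1.3
Reactants: 1·(-106.0) + 3/2·(+0.0) = -106.0
ΔH_rxn = (+1.3) − (-106.0) = 107.3 kcal/mol

ΔH_rxn = 107.3 kcal/mol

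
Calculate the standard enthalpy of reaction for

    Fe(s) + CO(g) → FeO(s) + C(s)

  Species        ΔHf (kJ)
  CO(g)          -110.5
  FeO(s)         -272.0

ΔH°rxn = Σ nΔHf°(products) − Σ nΔHf°(reactants).
Products: 1·(-272.0) + 1·(+0.0) = -272.0
Reactants: 1·(+0.0) + 1·(-110.5) = -110.5
ΔH° = (-272.0) − (-110.5) = -161.5 kJ

ΔH° = -161.5 kJ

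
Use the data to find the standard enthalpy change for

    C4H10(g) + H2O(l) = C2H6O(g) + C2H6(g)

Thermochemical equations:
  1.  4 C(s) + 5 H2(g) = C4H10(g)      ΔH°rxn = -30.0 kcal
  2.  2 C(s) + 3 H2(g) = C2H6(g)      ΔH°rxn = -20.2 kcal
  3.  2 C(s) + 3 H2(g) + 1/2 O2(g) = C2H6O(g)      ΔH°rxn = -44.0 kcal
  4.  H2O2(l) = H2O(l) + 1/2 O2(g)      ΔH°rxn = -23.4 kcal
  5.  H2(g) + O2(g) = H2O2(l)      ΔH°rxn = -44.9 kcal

eq. 1 reversed: +30.0 kcal
eq. 2 as written: -20.2 kcal
eq. 3 as written: -44.0 kcal
eq. 4 reversed: +23.4 kcal
eq. 5 reversed: +44.9 kcal
ΔH°rxn = (+30.0) + (-20.2) + (-44.0) + (+23.4) + (+44.9) = 34.1 kcal

ΔH°rxn = 34.1 kcal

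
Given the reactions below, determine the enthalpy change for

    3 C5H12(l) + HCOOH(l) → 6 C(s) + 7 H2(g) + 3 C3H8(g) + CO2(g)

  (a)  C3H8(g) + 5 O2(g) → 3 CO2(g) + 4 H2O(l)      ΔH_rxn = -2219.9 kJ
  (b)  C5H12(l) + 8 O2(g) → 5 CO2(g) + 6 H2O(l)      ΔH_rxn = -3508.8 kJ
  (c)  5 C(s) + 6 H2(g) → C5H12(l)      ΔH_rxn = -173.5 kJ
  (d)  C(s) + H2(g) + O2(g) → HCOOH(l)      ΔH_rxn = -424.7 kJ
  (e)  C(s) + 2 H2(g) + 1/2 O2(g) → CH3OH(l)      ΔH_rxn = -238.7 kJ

(a) reversed and × 3 (reverse to put C3H8(g) on the product side; ×3 to match 3 C3H8(g) in the target): (-3)·(-2219.9) = +6659.7 kJ
(b) × 2: (2)·(-3508.8) = -7017.6 kJ
(c) reversed: +173.5 kJ
(d) reversed (HCOOH(l) must end up as a reactant): +424.7 kJ
(e): not needed (CH3OH(l) appears nowhere else).
ΔH_rxn = (-3)·(-2219.9) + (2)·(-3508.8) + (-1)·(-173.5) + (-1)·(-424.7) = 240.3 kJ

ΔH_rxn = 240.3 kJ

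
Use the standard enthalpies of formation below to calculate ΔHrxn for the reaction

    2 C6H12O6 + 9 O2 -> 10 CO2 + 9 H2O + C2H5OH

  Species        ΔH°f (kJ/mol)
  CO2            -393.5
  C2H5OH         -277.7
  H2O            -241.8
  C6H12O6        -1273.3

ΔHrxn = -3842.3 kJ/mol

Products: 10·(-393.5) + 9·(-241.8) + 1·(-277.7) = -6388.9
Reactants: 2·(-1273.3) + 9·(+0.0) = -2546.6
ΔHrxn = (-6388.9) − (-2546.6) = -3842.3 kJ/mol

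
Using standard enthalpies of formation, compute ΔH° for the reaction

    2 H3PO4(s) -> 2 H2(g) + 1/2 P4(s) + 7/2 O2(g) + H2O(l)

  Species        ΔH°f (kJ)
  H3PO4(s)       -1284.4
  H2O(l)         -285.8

ΔH°rxn = Σ nΔHf°(products) − Σ nΔHf°(reactants).
Products: 2·(+0.0) + 1/2·(+0.0) + 7/2·(+0.0) + 1·(-285.8) = -285.8
Reactants: 2·(-1284.4) = -2568.8
ΔH° = (-285.8) − (-2568.8) = 2283.0 kJ

ΔH° = 2283.0 kJ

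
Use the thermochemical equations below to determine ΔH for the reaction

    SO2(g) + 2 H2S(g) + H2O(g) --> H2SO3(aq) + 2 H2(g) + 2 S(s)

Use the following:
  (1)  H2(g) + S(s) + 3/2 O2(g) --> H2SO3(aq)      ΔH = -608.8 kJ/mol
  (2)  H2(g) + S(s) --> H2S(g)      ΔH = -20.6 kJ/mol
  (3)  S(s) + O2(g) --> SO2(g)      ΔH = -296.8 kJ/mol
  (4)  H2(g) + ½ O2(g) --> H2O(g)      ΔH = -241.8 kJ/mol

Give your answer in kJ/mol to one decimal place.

ΔH = -29.0 kJ/mol

(1) as written (H2SO3(aq) already on the product side): -608.8 kJ/mol
(2) reversed and × 2 (H2S(g) must end up as a reactant; ×2 to match 2 H2S(g) in the target): (-2)·(-20.6) = +41.2 kJ/mol
(3) reversed (SO2(g) must end up as a reactant): +296.8 kJ/mol
(4) reversed (H2O(g) must end up as a reactant): +241.8 kJ/mol
Since enthalpy is a state function, ΔH = (1)·(-608.8) + (-2)·(-20.6) + (-1)·(-296.8) + (-1)·(-241.8) = -29.0 kJ/mol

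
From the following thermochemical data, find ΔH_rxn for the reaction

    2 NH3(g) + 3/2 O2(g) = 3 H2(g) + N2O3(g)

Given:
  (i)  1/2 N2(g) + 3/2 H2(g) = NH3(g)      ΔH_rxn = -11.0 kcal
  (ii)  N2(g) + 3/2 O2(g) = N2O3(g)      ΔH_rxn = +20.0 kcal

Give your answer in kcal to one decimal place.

(i) reversed and × 2 (reverse to put NH3(g) on the reactant side; ×2 to match 2 NH3(g) in the target): (-2)·(-11.0) = +22.0 kcal
(ii) as written (N2O3(g) already on the product side): +20.0 kcal
Combining the equations, ΔH_rxn = (+22.0) + (+20.0) = 42.0 kcal

ΔH_rxn = 42.0 kcal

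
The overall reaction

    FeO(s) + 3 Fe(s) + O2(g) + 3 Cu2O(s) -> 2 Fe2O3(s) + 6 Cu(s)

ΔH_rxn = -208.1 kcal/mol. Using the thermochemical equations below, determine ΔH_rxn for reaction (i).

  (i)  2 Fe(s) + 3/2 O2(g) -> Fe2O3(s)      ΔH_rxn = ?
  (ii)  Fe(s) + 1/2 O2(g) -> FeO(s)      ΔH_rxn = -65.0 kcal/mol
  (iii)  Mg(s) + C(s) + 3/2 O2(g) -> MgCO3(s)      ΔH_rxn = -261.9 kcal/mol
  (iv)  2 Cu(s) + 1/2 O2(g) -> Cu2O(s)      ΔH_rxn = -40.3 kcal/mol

(i) × 2 (scale by 2 for the 2 Fe2O3(s)): contributes 2·x
(ii) reversed (FeO(s) must end up as a reactant): +65.0 kcal/mol
(iii): not needed (MgCO3(s) appears nowhere else).
(iv) reversed and × 3 (reverse to put Cu2O(s) on the reactant side; scale by 3 for the 3 Cu2O(s)): (-3)·(-40.3) = +120.9 kcal/mol
-208.1 = (+65.0) + (+120.9) + 2·x
x = (-208.1 − (+185.9)) / (2) = -197.0 kcal/mol

ΔH_rxn = -197.0 kcal/mol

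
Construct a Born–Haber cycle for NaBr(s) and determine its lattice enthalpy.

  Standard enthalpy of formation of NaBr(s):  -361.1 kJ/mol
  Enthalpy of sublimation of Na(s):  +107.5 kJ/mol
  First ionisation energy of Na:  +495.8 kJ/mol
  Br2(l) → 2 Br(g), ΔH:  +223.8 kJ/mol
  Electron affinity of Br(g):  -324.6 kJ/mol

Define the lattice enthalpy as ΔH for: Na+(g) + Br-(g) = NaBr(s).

U = -751.7 kJ/mol

ΔHf° = 1·ΔHsub + 1·(ΣIE) + 1/2·D(Br2) + 1·EA + U
-361.1 = 1·(+107.5) + 1·(+495.8) + 1/2·(+223.8) + 1·(-324.6) + U
U = -361.1 − (+390.6) = -751.7 kJ/mol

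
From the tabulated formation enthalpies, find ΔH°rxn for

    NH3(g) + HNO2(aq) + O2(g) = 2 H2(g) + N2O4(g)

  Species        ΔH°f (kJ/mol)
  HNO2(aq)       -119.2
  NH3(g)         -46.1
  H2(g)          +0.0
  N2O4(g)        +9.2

ΔH°rxn = 174.5 kJ/mol

Products: 2·(+0.0) + 1·(+9.2) = +9.2
Reactants: 1·(-46.1) + 1·(-119.2) + 1·(+0.0) = -165.3
ΔH°rxn = (+9.2) − (-165.3) = 174.5 kJ/mol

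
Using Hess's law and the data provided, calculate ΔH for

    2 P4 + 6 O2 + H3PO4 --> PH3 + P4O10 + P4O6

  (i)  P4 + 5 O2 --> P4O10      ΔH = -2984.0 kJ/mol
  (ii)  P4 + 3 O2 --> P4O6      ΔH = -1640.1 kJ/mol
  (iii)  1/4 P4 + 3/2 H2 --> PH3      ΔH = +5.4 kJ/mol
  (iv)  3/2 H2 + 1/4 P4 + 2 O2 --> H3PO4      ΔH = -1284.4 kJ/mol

(i) as written (P4O10 already on the product side): -2984.0 kJ/mol
(ii) as written (P4O6 already on the product side): -1640.1 kJ/mol
(iii) as written (PH3 already on the product side): +5.4 kJ/mol
(iv) reversed (H3PO4 must end up as a reactant): +1284.4 kJ/mol
Since enthalpy is a state function, ΔH = (1)·(-2984.0) + (1)·(-1640.1) + (1)·(+5.4) + (-1)·(-1284.4) = -3334.3 kJ/mol

ΔH = -3334.3 kJ/mol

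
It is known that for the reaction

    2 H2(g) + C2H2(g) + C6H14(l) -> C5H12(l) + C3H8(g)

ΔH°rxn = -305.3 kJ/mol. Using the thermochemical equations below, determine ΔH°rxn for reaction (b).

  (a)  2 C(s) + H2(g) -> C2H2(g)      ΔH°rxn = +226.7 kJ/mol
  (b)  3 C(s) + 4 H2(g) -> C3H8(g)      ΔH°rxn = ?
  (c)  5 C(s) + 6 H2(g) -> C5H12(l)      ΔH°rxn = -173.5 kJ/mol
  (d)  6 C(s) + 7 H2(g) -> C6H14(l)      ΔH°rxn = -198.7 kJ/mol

(a) reversed: -226.7 kJ/mol
(b) as written: contributes x
(c) as written: -173.5 kJ/mol
(d) reversed: +198.7 kJ/mol
-305.3 = (-226.7) + (-173.5) + (+198.7) + x
x = (-305.3 − (-201.5)) / (1) = -103.8 kJ/mol

ΔH°rxn = -103.8 kJ/mol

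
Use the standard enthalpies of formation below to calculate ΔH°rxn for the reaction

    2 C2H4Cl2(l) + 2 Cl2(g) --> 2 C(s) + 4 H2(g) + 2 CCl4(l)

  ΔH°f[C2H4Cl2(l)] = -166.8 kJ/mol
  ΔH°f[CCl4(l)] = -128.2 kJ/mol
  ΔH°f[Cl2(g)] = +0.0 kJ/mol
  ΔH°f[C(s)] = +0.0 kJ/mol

ΔH°rxn = 77.2 kJ/mol

Products: 2·(+0.0) + 4·(+0.0) + 2·(-128.2) = -256.4
Reactants: 2·(-166.8) + 2·(+0.0) = -333.6
ΔH°rxn = (-256.4) − (-333.6) = 77.2 kJ/mol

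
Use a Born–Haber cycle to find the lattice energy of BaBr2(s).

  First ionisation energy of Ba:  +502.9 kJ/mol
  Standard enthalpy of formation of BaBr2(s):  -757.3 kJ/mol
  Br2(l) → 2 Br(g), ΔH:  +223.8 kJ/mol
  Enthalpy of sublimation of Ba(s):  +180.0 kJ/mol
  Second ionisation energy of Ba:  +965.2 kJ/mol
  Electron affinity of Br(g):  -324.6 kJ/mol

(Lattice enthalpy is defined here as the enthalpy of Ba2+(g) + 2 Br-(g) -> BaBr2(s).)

U = -1980.0 kJ/mol

ΔHf° = 1·ΔHsub + 1·(ΣIE) + 1·D(Br2) + 2·EA + U
-757.3 = 1·(+180.0) + 1·(+1468.1) + 1·(+223.8) + 2·(-324.6) + U
U = -757.3 − (+1222.7) = -1980.0 kJ/mol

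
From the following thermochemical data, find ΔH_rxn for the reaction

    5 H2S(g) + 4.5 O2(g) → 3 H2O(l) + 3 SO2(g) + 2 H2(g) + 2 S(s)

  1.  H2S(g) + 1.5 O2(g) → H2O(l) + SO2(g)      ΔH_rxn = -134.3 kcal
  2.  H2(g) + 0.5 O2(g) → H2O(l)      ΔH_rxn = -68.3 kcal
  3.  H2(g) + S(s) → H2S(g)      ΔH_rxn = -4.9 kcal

eq. 1 × 3 (scale by 3 for the 3 SO2(g)): (3)·(-134.3) = -402.9 kcal
eq. 2: not needed.
eq. 3 reversed and × 2 (reverse to put S(s) on the product side; scale by 2 for the 2 S(s)): (-2)·(-4.9) = +9.8 kcal
ΔH_rxn = (-402.9) + (+9.8) = -393.1 kcal

ΔH_rxn = -393.1 kcal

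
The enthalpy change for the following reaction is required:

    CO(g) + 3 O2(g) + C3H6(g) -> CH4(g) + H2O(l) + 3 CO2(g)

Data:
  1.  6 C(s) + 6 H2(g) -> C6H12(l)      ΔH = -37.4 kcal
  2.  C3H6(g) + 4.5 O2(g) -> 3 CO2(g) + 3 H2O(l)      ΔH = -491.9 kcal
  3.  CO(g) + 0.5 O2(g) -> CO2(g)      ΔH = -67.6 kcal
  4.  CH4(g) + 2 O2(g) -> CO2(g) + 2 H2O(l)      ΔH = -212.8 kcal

eq. 1: not needed (H2(g) appears nowhere else).
eq. 2 as written (C3H6(g) already on the reactant side): -491.9 kcal
eq. 3 as written (CO(g) already on the reactant side): -67.6 kcal
eq. 4 reversed (reverse to put CH4(g) on the product side): +212.8 kcal
ΔH = (1)·(-491.9) + (1)·(-67.6) + (-1)·(-212.8) = -346.7 kcal

ΔH = -346.7 kcal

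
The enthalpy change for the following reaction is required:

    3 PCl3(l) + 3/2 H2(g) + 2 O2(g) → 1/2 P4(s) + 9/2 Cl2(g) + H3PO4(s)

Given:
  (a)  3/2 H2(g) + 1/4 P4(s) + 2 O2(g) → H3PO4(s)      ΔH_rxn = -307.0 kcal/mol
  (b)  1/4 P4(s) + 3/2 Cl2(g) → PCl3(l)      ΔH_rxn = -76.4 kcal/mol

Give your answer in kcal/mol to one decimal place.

ΔH_rxn = -77.8 kcal/mol

(a) as written: -307.0 kcal/mol
(b) reversed and × 3: (-3)·(-76.4) = +229.2 kcal/mol
Combining the equations, ΔH_rxn = (1)·(-307.0) + (-3)·(-76.4) = -77.8 kcal/mol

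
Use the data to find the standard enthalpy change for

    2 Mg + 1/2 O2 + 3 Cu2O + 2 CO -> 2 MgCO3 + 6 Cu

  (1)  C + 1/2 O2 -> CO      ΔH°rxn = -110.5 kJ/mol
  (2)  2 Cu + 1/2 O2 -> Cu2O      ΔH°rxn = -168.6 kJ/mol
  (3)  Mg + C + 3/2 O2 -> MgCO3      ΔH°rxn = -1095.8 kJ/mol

ΔH°rxn = -1464.8 kJ/mol

(1) reversed and × 2: (-2)·(-110.5) = +221.0 kJ/mol
(2) reversed and × 3: (-3)·(-168.6) = +505.8 kJ/mol
(3) × 2: (2)·(-1095.8) = -2191.6 kJ/mol
ΔH°rxn = (+221.0) + (+505.8) + (-2191.6) = -1464.8 kJ/mol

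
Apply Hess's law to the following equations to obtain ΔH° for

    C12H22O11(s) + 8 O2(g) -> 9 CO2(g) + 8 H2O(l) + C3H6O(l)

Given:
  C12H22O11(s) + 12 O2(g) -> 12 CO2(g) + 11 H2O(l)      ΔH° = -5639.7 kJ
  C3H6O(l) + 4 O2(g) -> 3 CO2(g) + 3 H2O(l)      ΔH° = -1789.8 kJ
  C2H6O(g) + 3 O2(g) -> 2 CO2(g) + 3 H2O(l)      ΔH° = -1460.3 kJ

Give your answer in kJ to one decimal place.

equation 1 as written (C12H22O11(s) already on the reactant side): -5639.7 kJ
equation 2 reversed (reverse to put C3H6O(l) on the product side): +1789.8 kJ
equation 3: not needed (C2H6O(g) appears nowhere else).
ΔH° = (1)·(-5639.7) + (-1)·(-1789.8) = -3849.9 kJ

ΔH° = -3849.9 kJ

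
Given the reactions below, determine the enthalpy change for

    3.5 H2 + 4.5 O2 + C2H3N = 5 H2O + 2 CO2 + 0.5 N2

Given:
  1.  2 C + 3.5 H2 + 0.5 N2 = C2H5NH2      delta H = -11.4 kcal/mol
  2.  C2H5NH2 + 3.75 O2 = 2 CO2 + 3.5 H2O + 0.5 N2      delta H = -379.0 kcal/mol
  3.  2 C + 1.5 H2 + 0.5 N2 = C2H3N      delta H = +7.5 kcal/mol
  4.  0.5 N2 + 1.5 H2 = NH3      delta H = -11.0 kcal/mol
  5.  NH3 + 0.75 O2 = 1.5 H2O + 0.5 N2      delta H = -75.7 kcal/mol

delta H = -484.6 kcal/mol

eq. 1 as written: -11.4 kcal/mol
eq. 2 as written (CO2 already on the product side): -379.0 kcal/mol
eq. 3 reversed (C2H3N must end up as a reactant): -7.5 kcal/mol
eq. 4 as written: -11.0 kcal/mol
eq. 5 as written: -75.7 kcal/mol
Since enthalpy is a state function, delta H = (-11.4) + (-379.0) + (-7.5) + (-11.0) + (-75.7) = -484.6 kcal/mol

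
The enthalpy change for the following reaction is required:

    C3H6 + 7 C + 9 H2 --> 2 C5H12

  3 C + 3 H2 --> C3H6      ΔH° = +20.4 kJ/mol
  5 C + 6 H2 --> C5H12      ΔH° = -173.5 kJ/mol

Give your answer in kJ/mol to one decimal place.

ΔH° = -367.4 kJ/mol

equation 1 reversed: -20.4 kJ/mol
equation 2 × 2: (2)·(-173.5) = -347.0 kJ/mol
Combining the equations, ΔH° = (-1)·(+20.4) + (2)·(-173.5) = -367.4 kJ/mol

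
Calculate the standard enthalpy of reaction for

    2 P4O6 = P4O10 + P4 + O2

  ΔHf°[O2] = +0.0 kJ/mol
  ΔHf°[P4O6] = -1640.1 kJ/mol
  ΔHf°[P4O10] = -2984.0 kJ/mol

ΔH°rxn = 296.2 kJ/mol

Products: 1·(-2984.0) + 1·(+0.0) + 1·(+0.0) = -2984.0
Reactants: 2·(-1640.1) = -3280.2
ΔH°rxn = (-2984.0) − (-3280.2) = 296.2 kJ/mol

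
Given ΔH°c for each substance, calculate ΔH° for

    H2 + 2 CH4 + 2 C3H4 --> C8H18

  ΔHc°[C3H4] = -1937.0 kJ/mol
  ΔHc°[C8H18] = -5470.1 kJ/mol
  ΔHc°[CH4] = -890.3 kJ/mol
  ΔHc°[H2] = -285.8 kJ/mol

ΔH° = -470.3 kJ/mol

With combustion enthalpies, reactants minus products:
= [1·(-285.8) + 2·(-890.3) + 2·(-1937.0)] − [1·(-5470.1)]
= -470.3 kJ/mol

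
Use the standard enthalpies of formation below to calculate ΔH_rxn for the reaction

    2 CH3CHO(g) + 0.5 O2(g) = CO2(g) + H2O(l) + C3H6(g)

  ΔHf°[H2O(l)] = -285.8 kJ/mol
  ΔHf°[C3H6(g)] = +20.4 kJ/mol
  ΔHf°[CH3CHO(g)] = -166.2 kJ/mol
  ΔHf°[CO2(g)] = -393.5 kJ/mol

Products: 1·(-393.5) + 1·(-285.8) + 1·(+20.4) = -658.9
Reactants: 2·(-166.2) + 1/2·(+0.0) = -332.4
ΔH_rxn = (-658.9) − (-332.4) = -326.5 kJ/mol

ΔH_rxn = -326.5 kJ/mol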